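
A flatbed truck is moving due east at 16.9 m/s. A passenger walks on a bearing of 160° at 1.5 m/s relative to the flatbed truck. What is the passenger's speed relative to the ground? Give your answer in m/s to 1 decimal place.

Taking east as x and north as y: flatbed truck velocity = (16.900, 0.000) m/s; passenger velocity relative to flatbed truck = (0.513, -1.410) m/s.
Velocity relative to ground = (16.900, 0.000) + (0.513, -1.410) = (17.413, -1.410) m/s.
Speed = |(17.413, -1.410)| = 17.470 m/s.

17.5 m/s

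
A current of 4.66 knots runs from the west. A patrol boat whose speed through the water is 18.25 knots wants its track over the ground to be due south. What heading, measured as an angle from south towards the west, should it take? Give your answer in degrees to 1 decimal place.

14.8°

The current pushes perpendicular to the desired track; the heading must have a component into the current equal to 4.66 knots: 18.25 sin θ = 4.66.
sin θ = 0.2553, so θ = 14.794°.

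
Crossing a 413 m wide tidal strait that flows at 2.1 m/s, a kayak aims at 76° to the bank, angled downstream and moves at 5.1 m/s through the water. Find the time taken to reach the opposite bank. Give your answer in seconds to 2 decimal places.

The component of the kayak's velocity perpendicular to the bank is 5.1 × sin 76° = 4.949 m/s.
Only the cross-stream component determines the crossing time; the current contributes nothing perpendicular to the bank.
Time = 413 / 4.949 = 83.459 s.

83.46 s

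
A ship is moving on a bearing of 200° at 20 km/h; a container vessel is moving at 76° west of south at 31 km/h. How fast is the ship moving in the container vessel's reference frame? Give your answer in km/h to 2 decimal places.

Taking east as x and north as y: ship velocity = (-6.840, -18.794) km/h; container vessel velocity = (-30.079, -7.500) km/h.
Velocity of ship relative to container vessel = (-6.840, -18.794) − (-30.079, -7.500) = (23.239, -11.294) km/h.
Magnitude = |(23.239, -11.294)| = 25.838 km/h.

25.84 km/h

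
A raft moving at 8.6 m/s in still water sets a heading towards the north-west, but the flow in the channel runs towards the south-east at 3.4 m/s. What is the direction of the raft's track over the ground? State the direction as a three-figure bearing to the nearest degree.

315°

Taking east as x and north as y: velocity relative to the water = (-6.081, 6.081) m/s; the water relative to ground = (2.404, -2.404) m/s.
Velocity relative to ground = (-6.081, 6.081) + (2.404, -2.404) = (-3.677, 3.677) m/s.
Bearing = atan2(-3.68, 3.68) = 315.00° clockwise from north.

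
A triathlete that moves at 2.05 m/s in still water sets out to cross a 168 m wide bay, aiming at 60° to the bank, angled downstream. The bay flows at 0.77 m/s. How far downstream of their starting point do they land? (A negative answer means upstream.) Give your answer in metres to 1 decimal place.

Perpendicular speed = 1.775 m/s; crossing time = 168 / 1.775 = 94.629 s.
Net downstream speed = 1.795 m/s.
Drift = 1.795 × 94.629 = 169.859 m (downstream).

169.9 m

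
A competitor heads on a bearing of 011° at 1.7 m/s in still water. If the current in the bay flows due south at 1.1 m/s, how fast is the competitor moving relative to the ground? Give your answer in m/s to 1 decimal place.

0.7 m/s

Taking east as x and north as y: velocity relative to the water = (0.324, 1.669) m/s; the water relative to ground = (0.000, -1.100) m/s.
Velocity relative to ground = (0.324, 1.669) + (0.000, -1.100) = (0.324, 0.569) m/s.
Speed = |(0.324, 0.569)| = 0.655 m/s.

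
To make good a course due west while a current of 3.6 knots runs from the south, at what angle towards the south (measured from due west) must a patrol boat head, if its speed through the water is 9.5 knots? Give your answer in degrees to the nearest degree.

22°

The current pushes perpendicular to the desired track; the heading must have a component into the current equal to 3.6 knots: 9.5 sin θ = 3.6.
sin θ = 0.3789, so θ = 22.268°.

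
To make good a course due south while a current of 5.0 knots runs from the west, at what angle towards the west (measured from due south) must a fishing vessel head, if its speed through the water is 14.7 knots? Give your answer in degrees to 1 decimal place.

19.9°

The current pushes perpendicular to the desired track; the heading must have a component into the current equal to 5.0 knots: 14.7 sin θ = 5.0.
sin θ = 0.3401, so θ = 19.885°.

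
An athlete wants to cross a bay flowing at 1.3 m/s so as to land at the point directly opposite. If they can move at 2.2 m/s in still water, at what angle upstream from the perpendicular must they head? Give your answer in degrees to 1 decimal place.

36.2°

To cancel the current, the upstream component of the athlete's velocity must equal the flow: 2.2 sin θ = 1.3.
sin θ = 1.3 / 2.2 = 0.5909.
θ = arcsin(0.5909) = 36.222°.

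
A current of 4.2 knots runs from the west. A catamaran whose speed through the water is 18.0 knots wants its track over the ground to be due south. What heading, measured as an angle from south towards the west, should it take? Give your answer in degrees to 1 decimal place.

13.5°

The current pushes perpendicular to the desired track; the heading must have a component into the current equal to 4.2 knots: 18.0 sin θ = 4.2.
sin θ = 0.2333, so θ = 13.493°.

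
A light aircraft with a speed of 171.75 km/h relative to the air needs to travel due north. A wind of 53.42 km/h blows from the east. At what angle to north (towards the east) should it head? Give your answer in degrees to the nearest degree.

The wind pushes perpendicular to the desired track; the heading must have a component into the wind equal to 53.42 km/h: 171.75 sin θ = 53.42.
sin θ = 0.3110, so θ = 18.122°.

18°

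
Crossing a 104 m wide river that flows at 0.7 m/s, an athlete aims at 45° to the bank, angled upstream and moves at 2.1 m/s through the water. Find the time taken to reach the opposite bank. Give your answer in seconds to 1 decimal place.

70.0 s

The component of the athlete's velocity perpendicular to the bank is 2.1 × sin 45° = 1.485 m/s.
The current is parallel to the bank, so it does not affect the crossing time.
Time = 104 / 1.485 = 70.037 s.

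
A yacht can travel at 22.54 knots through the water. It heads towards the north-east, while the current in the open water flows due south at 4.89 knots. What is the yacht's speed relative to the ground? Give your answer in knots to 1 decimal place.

Taking east as x and north as y: velocity relative to the water = (15.938, 15.938) knots; the water relative to ground = (0.000, -4.890) knots.
Velocity relative to ground = (15.938, 15.938) + (0.000, -4.890) = (15.938, 11.048) knots.
Speed = |(15.938, 11.048)| = 19.393 knots.

19.4 knots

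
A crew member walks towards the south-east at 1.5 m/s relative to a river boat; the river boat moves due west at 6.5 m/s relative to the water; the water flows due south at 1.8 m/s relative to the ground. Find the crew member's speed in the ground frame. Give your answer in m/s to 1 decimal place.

6.1 m/s

In east/north components (m/s): crew member relative to river boat = (1.061, -1.061); river boat relative to water = (-6.500, 0.000); water relative to ground = (0.000, -1.800).
Sum = (-5.439, -2.861) m/s.
Speed = |(-5.439, -2.861)| = 6.146 m/s.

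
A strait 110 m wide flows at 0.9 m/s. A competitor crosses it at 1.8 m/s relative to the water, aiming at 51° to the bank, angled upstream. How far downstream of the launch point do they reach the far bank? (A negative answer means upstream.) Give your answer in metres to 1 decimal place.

Perpendicular speed = 1.399 m/s; crossing time = 110 / 1.399 = 78.635 s.
Net downstream speed = -0.233 m/s.
Drift = -0.233 × 78.635 = -18.304 m (upstream).

-18.3 m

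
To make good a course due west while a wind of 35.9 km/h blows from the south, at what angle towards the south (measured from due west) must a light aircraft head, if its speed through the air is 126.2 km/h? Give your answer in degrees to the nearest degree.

17°

The wind pushes perpendicular to the desired track; the heading must have a component into the wind equal to 35.9 km/h: 126.2 sin θ = 35.9.
sin θ = 0.2845, so θ = 16.527°.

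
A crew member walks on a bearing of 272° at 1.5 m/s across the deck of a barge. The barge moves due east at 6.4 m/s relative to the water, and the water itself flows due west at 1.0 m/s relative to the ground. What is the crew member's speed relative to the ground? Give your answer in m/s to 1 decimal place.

In east/north components (m/s): crew member relative to barge = (-1.499, 0.052); barge relative to water = (6.400, 0.000); water relative to ground = (-1.000, 0.000).
Sum = (3.901, 0.052) m/s.
Speed = |(3.901, 0.052)| = 3.901 m/s.

3.9 m/s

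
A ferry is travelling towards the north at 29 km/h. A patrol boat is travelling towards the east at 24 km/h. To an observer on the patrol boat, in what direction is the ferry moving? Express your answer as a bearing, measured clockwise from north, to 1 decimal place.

Taking east as x and north as y: ferry velocity = (0.000, 29.000) km/h; patrol boat velocity = (24.000, 0.000) km/h.
Velocity of ferry relative to patrol boat = (0.000, 29.000) − (24.000, 0.000) = (-24.000, 29.000) km/h.
Bearing = atan2(-24.00, 29.00) = 320.39° clockwise from north.

320.4°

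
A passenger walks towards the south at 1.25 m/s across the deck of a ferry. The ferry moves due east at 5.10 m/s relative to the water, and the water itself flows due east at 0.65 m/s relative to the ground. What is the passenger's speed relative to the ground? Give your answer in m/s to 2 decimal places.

In east/north components (m/s): passenger relative to ferry = (0.000, -1.250); ferry relative to water = (5.100, 0.000); water relative to ground = (0.650, 0.000).
Sum = (5.750, -1.250) m/s.
Speed = |(5.750, -1.250)| = 5.884 m/s.

5.88 m/s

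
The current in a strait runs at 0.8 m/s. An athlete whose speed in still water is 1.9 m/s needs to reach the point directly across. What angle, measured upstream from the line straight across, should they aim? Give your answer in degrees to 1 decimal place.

To cancel the current, the upstream component of the athlete's velocity must equal the flow: 1.9 sin θ = 0.8.
sin θ = 0.8 / 1.9 = 0.4211.
θ = arcsin(0.4211) = 24.901°.

24.9°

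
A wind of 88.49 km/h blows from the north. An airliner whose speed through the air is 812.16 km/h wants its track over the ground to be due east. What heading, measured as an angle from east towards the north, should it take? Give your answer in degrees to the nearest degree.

6°

The wind pushes perpendicular to the desired track; the heading must have a component into the wind equal to 88.49 km/h: 812.16 sin θ = 88.49.
sin θ = 0.1090, so θ = 6.255°.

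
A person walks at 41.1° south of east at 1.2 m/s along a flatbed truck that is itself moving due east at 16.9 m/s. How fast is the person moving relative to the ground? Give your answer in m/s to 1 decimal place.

Taking east as x and north as y: flatbed truck velocity = (16.900, 0.000) m/s; person velocity relative to flatbed truck = (0.904, -0.789) m/s.
Velocity relative to ground = (16.900, 0.000) + (0.904, -0.789) = (17.804, -0.789) m/s.
Speed = |(17.804, -0.789)| = 17.822 m/s.

17.8 m/s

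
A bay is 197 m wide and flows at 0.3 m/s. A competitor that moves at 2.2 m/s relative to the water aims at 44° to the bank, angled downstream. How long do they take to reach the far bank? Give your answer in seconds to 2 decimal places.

128.91 s

The component of the competitor's velocity perpendicular to the bank is 2.2 × sin 44° = 1.528 m/s.
Only the cross-stream component determines the crossing time; the current contributes nothing perpendicular to the bank.
Time = 197 / 1.528 = 128.906 s.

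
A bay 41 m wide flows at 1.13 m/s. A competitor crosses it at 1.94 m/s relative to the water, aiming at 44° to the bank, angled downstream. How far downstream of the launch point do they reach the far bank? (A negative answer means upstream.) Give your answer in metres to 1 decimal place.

76.8 m

Perpendicular speed = 1.348 m/s; crossing time = 41 / 1.348 = 30.424 s.
Net downstream speed = 2.526 m/s.
Drift = 2.526 × 30.424 = 76.835 m (downstream).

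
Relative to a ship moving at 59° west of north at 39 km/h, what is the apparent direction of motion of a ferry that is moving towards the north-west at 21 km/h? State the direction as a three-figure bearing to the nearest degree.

Taking east as x and north as y: ferry velocity = (-14.849, 14.849) km/h; ship velocity = (-33.430, 20.086) km/h.
Velocity of ferry relative to ship = (-14.849, 14.849) − (-33.430, 20.086) = (18.580, -5.237) km/h.
Bearing = atan2(18.58, -5.24) = 105.74° clockwise from north.

106°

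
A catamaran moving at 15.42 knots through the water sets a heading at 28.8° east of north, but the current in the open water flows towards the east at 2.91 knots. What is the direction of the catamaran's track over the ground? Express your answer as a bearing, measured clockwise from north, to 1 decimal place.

037.4°

Taking east as x and north as y: velocity relative to the water = (7.429, 13.513) knots; the water relative to ground = (2.910, 0.000) knots.
Velocity relative to ground = (7.429, 13.513) + (2.910, 0.000) = (10.339, 13.513) knots.
Bearing = atan2(10.34, 13.51) = 37.42° clockwise from north.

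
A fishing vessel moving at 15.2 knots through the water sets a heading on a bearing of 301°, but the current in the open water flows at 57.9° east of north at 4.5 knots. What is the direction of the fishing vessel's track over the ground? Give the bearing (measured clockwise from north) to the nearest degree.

318°

Taking east as x and north as y: velocity relative to the water = (-13.029, 7.829) knots; the water relative to ground = (3.812, 2.391) knots.
Velocity relative to ground = (-13.029, 7.829) + (3.812, 2.391) = (-9.217, 10.220) knots.
Bearing = atan2(-9.22, 10.22) = 317.95° clockwise from north.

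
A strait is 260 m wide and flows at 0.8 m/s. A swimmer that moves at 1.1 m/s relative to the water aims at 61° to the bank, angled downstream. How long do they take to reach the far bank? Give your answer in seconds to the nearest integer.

The component of the swimmer's velocity perpendicular to the bank is 1.1 × sin 61° = 0.962 m/s.
Only the cross-stream component determines the crossing time; the current contributes nothing perpendicular to the bank.
Time = 260 / 0.962 = 270.247 s.

270 s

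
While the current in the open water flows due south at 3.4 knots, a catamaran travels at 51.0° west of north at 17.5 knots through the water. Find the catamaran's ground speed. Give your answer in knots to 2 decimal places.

15.59 knots

Taking east as x and north as y: velocity relative to the water = (-13.600, 11.013) knots; the water relative to ground = (0.000, -3.400) knots.
Velocity relative to ground = (-13.600, 11.013) + (0.000, -3.400) = (-13.600, 7.613) knots.
Speed = |(-13.600, 7.613)| = 15.586 knots.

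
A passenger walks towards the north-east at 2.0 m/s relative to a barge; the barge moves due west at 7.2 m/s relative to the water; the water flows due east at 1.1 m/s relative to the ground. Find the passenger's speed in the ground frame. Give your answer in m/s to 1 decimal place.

In east/north components (m/s): passenger relative to barge = (1.414, 1.414); barge relative to water = (-7.200, 0.000); water relative to ground = (1.100, 0.000).
Sum = (-4.686, 1.414) m/s.
Speed = |(-4.686, 1.414)| = 4.895 m/s.

4.9 m/s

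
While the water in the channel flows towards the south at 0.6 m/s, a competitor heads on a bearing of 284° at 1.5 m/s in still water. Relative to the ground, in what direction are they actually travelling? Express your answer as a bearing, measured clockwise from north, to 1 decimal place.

260.7°

Taking east as x and north as y: velocity relative to the water = (-1.455, 0.363) m/s; the water relative to ground = (0.000, -0.600) m/s.
Velocity relative to ground = (-1.455, 0.363) + (0.000, -0.600) = (-1.455, -0.237) m/s.
Bearing = atan2(-1.46, -0.24) = 260.75° clockwise from north.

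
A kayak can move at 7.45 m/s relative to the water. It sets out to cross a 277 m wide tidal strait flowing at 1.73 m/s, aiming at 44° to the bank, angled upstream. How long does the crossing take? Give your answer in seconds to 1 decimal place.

The component of the kayak's velocity perpendicular to the bank is 7.45 × sin 44° = 5.175 m/s.
The flow acts along the bank and has no component across it.
Time = 277 / 5.175 = 53.524 s.

53.5 s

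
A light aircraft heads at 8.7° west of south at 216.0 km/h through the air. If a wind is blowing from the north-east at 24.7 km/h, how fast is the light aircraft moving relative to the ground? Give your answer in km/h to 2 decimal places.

Taking east as x and north as y: velocity relative to the air = (-32.672, -213.515) km/h; the air relative to ground = (-17.466, -17.466) km/h.
Velocity relative to ground = (-32.672, -213.515) + (-17.466, -17.466) = (-50.138, -230.980) km/h.
Speed = |(-50.138, -230.980)| = 236.359 km/h.

236.36 km/h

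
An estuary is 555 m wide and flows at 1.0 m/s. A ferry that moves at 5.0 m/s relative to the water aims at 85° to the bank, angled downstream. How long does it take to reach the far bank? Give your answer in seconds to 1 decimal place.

111.4 s

The component of the ferry's velocity perpendicular to the bank is 5.0 × sin 85° = 4.981 m/s.
The flow acts along the bank and has no component across it.
Time = 555 / 4.981 = 111.424 s.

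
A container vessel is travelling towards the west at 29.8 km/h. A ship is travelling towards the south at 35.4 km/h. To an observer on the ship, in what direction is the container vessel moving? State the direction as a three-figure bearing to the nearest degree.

320°

Taking east as x and north as y: container vessel velocity = (-29.800, 0.000) km/h; ship velocity = (0.000, -35.400) km/h.
Velocity of container vessel relative to ship = (-29.800, 0.000) − (0.000, -35.400) = (-29.800, 35.400) km/h.
Bearing = atan2(-29.80, 35.40) = 319.91° clockwise from north.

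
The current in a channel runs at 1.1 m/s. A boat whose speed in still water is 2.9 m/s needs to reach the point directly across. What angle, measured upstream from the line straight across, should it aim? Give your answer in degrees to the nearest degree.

22°

To cancel the current, the upstream component of the boat's velocity must equal the flow: 2.9 sin θ = 1.1.
sin θ = 1.1 / 2.9 = 0.3793.
θ = arcsin(0.3793) = 22.291°.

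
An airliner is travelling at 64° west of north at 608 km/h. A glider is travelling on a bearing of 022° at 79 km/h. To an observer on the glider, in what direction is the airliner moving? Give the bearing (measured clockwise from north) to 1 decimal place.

Taking east as x and north as y: airliner velocity = (-546.467, 266.530) km/h; glider velocity = (29.594, 73.248) km/h.
Velocity of airliner relative to glider = (-546.467, 266.530) − (29.594, 73.248) = (-576.061, 193.282) km/h.
Bearing = atan2(-576.06, 193.28) = 288.55° clockwise from north.

288.5°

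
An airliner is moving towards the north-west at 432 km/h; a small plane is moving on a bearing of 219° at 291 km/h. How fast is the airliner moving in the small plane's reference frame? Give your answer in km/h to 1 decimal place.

545.5 km/h

Taking east as x and north as y: airliner velocity = (-305.470, 305.470) km/h; small plane velocity = (-183.132, -226.149) km/h.
Velocity of airliner relative to small plane = (-305.470, 305.470) − (-183.132, -226.149) = (-122.338, 531.620) km/h.
Magnitude = |(-122.338, 531.620)| = 545.514 km/h.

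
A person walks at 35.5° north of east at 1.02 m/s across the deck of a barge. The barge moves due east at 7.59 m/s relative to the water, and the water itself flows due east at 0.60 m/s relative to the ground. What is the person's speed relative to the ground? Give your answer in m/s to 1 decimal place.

9.0 m/s

In east/north components (m/s): person relative to barge = (0.830, 0.592); barge relative to water = (7.590, 0.000); water relative to ground = (0.600, 0.000).
Sum = (9.020, 0.592) m/s.
Speed = |(9.020, 0.592)| = 9.040 m/s.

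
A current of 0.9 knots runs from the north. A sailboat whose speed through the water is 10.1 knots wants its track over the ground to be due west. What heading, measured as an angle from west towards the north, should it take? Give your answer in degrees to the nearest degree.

5°

The current pushes perpendicular to the desired track; the heading must have a component into the current equal to 0.9 knots: 10.1 sin θ = 0.9.
sin θ = 0.0891, so θ = 5.112°.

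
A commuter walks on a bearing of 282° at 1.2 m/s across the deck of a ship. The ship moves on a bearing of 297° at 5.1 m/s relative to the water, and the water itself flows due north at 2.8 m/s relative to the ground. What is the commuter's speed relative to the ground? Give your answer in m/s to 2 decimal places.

In east/north components (m/s): commuter relative to ship = (-1.174, 0.249); ship relative to water = (-4.544, 2.315); water relative to ground = (0.000, 2.800).
Sum = (-5.718, 5.365) m/s.
Speed = |(-5.718, 5.365)| = 7.841 m/s.

7.84 m/s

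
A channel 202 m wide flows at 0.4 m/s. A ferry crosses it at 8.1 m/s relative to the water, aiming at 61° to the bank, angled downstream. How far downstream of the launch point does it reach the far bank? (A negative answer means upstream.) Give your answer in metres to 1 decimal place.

Perpendicular speed = 7.084 m/s; crossing time = 202 / 7.084 = 28.513 s.
Net downstream speed = 4.327 m/s.
Drift = 4.327 × 28.513 = 123.376 m (downstream).

123.4 m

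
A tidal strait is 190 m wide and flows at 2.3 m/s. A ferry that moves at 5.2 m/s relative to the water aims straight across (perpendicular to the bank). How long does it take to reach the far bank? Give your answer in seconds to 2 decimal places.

The component of the ferry's velocity perpendicular to the bank is 5.2 m/s.
The current is parallel to the bank, so it does not affect the crossing time.
Time = 190 / 5.200 = 36.538 s.

36.54 s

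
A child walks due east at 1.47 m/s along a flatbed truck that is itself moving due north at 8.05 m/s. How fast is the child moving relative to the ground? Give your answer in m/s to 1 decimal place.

8.2 m/s

Taking east as x and north as y: flatbed truck velocity = (0.000, 8.050) m/s; child velocity relative to flatbed truck = (1.470, 0.000) m/s.
Velocity relative to ground = (0.000, 8.050) + (1.470, 0.000) = (1.470, 8.050) m/s.
Speed = |(1.470, 8.050)| = 8.183 m/s.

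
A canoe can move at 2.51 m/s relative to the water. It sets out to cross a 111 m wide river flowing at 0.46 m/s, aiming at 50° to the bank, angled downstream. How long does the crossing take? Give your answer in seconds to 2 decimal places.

The component of the canoe's velocity perpendicular to the bank is 2.51 × sin 50° = 1.923 m/s.
The current is parallel to the bank, so it does not affect the crossing time.
Time = 111 / 1.923 = 57.729 s.

57.73 s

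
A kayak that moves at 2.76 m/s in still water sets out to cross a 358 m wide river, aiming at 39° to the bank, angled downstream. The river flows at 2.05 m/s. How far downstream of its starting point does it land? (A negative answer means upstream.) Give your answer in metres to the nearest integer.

Perpendicular speed = 1.737 m/s; crossing time = 358 / 1.737 = 206.111 s.
Net downstream speed = 4.195 m/s.
Drift = 4.195 × 206.111 = 864.622 m (downstream).

865 m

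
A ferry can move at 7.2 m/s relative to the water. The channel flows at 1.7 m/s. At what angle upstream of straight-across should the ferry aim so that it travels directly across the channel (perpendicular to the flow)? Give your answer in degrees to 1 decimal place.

To cancel the current, the upstream component of the ferry's velocity must equal the flow: 7.2 sin θ = 1.7.
sin θ = 1.7 / 7.2 = 0.2361.
θ = arcsin(0.2361) = 13.657°.

13.7°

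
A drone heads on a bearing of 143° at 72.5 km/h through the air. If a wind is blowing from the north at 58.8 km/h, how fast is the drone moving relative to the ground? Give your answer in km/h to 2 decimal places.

Taking east as x and north as y: velocity relative to the air = (43.632, -57.901) km/h; the air relative to ground = (0.000, -58.800) km/h.
Velocity relative to ground = (43.632, -57.901) + (0.000, -58.800) = (43.632, -116.701) km/h.
Speed = |(43.632, -116.701)| = 124.591 km/h.

124.59 km/h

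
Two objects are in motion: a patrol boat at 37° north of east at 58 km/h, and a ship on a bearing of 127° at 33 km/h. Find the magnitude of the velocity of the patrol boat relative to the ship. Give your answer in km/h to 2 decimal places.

58.29 km/h

Taking east as x and north as y: patrol boat velocity = (46.321, 34.905) km/h; ship velocity = (26.355, -19.860) km/h.
Velocity of patrol boat relative to ship = (46.321, 34.905) − (26.355, -19.860) = (19.966, 54.765) km/h.
Magnitude = |(19.966, 54.765)| = 58.291 km/h.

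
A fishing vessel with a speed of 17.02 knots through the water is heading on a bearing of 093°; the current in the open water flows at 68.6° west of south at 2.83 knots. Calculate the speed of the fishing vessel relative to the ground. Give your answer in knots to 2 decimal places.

Taking east as x and north as y: velocity relative to the water = (16.997, -0.891) knots; the water relative to ground = (-2.635, -1.033) knots.
Velocity relative to ground = (16.997, -0.891) + (-2.635, -1.033) = (14.362, -1.923) knots.
Speed = |(14.362, -1.923)| = 14.490 knots.

14.49 knots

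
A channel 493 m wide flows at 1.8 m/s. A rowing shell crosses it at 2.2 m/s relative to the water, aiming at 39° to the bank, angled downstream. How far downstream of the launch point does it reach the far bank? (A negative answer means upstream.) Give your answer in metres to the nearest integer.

Perpendicular speed = 1.385 m/s; crossing time = 493 / 1.385 = 356.084 s.
Net downstream speed = 3.510 m/s.
Drift = 3.510 × 356.084 = 1249.755 m (downstream).

1250 m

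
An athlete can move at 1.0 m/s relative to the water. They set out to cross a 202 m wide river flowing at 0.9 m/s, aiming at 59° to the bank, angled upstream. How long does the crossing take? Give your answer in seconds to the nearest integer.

236 s

The component of the athlete's velocity perpendicular to the bank is 1.0 × sin 59° = 0.857 m/s.
Only the cross-stream component determines the crossing time; the current contributes nothing perpendicular to the bank.
Time = 202 / 0.857 = 235.660 s.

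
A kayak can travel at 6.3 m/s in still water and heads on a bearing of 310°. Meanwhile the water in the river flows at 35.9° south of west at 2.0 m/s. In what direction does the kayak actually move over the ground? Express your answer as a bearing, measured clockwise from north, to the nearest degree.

Taking east as x and north as y: velocity relative to the water = (-4.826, 4.050) m/s; the water relative to ground = (-1.620, -1.173) m/s.
Velocity relative to ground = (-4.826, 4.050) + (-1.620, -1.173) = (-6.446, 2.877) m/s.
Bearing = atan2(-6.45, 2.88) = 294.05° clockwise from north.

294°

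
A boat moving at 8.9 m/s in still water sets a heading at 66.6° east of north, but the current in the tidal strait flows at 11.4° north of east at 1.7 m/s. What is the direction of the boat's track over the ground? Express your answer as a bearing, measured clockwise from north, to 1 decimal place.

Taking east as x and north as y: velocity relative to the water = (8.168, 3.535) m/s; the water relative to ground = (1.666, 0.336) m/s.
Velocity relative to ground = (8.168, 3.535) + (1.666, 0.336) = (9.834, 3.871) m/s.
Bearing = atan2(9.83, 3.87) = 68.52° clockwise from north.

068.5°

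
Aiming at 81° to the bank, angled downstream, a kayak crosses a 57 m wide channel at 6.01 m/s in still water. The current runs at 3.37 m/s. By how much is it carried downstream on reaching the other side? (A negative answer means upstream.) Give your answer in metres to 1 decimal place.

41.4 m

Perpendicular speed = 5.936 m/s; crossing time = 57 / 5.936 = 9.602 s.
Net downstream speed = 4.310 m/s.
Drift = 4.310 × 9.602 = 41.388 m (downstream).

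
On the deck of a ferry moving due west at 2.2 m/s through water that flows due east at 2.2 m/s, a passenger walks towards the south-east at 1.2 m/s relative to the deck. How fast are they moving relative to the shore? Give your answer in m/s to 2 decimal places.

In east/north components (m/s): passenger relative to ferry = (0.849, -0.849); ferry relative to water = (-2.200, 0.000); water relative to ground = (2.200, 0.000).
Sum = (0.849, -0.849) m/s.
Speed = |(0.849, -0.849)| = 1.200 m/s.

1.20 m/s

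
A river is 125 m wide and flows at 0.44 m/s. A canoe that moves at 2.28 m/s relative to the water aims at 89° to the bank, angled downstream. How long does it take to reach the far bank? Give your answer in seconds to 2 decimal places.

The component of the canoe's velocity perpendicular to the bank is 2.28 × sin 89° = 2.280 m/s.
Only the cross-stream component determines the crossing time; the current contributes nothing perpendicular to the bank.
Time = 125 / 2.280 = 54.833 s.

54.83 s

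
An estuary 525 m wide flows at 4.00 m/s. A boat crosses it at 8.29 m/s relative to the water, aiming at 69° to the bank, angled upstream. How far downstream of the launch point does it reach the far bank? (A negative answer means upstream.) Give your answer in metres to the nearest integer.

Perpendicular speed = 7.739 m/s; crossing time = 525 / 7.739 = 67.835 s.
Net downstream speed = 1.029 m/s.
Drift = 1.029 × 67.835 = 69.811 m (downstream).

70 m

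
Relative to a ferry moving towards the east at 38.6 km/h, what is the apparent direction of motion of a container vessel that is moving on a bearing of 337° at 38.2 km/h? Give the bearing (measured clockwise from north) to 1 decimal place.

303.3°

Taking east as x and north as y: container vessel velocity = (-14.926, 35.163) km/h; ferry velocity = (38.600, 0.000) km/h.
Velocity of container vessel relative to ferry = (-14.926, 35.163) − (38.600, 0.000) = (-53.526, 35.163) km/h.
Bearing = atan2(-53.53, 35.16) = 303.30° clockwise from north.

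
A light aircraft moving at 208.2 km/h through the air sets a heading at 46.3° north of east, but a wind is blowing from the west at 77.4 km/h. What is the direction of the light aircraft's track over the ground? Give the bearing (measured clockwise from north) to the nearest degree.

Taking east as x and north as y: velocity relative to the air = (143.842, 150.522) km/h; the air relative to ground = (77.400, 0.000) km/h.
Velocity relative to ground = (143.842, 150.522) + (77.400, 0.000) = (221.242, 150.522) km/h.
Bearing = atan2(221.24, 150.52) = 55.77° clockwise from north.

056°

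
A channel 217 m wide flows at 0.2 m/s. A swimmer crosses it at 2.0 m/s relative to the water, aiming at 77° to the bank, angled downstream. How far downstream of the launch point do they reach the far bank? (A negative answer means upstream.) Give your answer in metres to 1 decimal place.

Perpendicular speed = 1.949 m/s; crossing time = 217 / 1.949 = 111.354 s.
Net downstream speed = 0.650 m/s.
Drift = 0.650 × 111.354 = 72.369 m (downstream).

72.4 m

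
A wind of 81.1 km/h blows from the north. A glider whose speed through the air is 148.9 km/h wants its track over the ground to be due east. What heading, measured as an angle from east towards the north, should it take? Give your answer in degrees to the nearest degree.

The wind pushes perpendicular to the desired track; the heading must have a component into the wind equal to 81.1 km/h: 148.9 sin θ = 81.1.
sin θ = 0.5447, so θ = 33.001°.

33°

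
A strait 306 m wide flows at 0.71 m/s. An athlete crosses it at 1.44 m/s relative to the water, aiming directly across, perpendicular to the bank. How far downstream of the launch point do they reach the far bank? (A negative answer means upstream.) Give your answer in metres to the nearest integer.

151 m

Perpendicular speed = 1.440 m/s; crossing time = 306 / 1.440 = 212.500 s.
Net downstream speed = 0.710 m/s.
Drift = 0.710 × 212.500 = 150.875 m (downstream).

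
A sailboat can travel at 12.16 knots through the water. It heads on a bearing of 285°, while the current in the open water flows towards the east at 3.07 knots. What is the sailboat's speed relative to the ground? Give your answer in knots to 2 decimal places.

Taking east as x and north as y: velocity relative to the water = (-11.746, 3.147) knots; the water relative to ground = (3.070, 0.000) knots.
Velocity relative to ground = (-11.746, 3.147) + (3.070, 0.000) = (-8.676, 3.147) knots.
Speed = |(-8.676, 3.147)| = 9.229 knots.

9.23 knots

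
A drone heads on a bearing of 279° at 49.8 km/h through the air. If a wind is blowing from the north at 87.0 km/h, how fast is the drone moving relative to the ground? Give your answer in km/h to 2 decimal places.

Taking east as x and north as y: velocity relative to the air = (-49.187, 7.790) km/h; the air relative to ground = (0.000, -87.000) km/h.
Velocity relative to ground = (-49.187, 7.790) + (0.000, -87.000) = (-49.187, -79.210) km/h.
Speed = |(-49.187, -79.210)| = 93.239 km/h.

93.24 km/h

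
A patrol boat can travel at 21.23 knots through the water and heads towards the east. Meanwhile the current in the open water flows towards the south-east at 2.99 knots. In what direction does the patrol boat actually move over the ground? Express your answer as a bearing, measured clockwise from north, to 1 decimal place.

095.2°

Taking east as x and north as y: velocity relative to the water = (21.230, 0.000) knots; the water relative to ground = (2.114, -2.114) knots.
Velocity relative to ground = (21.230, 0.000) + (2.114, -2.114) = (23.344, -2.114) knots.
Bearing = atan2(23.34, -2.11) = 95.18° clockwise from north.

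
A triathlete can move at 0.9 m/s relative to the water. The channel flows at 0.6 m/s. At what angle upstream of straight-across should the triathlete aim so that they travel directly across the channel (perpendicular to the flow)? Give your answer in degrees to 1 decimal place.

To cancel the current, the upstream component of the triathlete's velocity must equal the flow: 0.9 sin θ = 0.6.
sin θ = 0.6 / 0.9 = 0.6667.
θ = arcsin(0.6667) = 41.810°.

41.8°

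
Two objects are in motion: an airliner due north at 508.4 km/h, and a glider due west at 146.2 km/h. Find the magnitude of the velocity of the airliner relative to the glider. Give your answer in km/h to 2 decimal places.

529.00 km/h

Taking east as x and north as y: airliner velocity = (0.000, 508.400) km/h; glider velocity = (-146.200, 0.000) km/h.
Velocity of airliner relative to glider = (0.000, 508.400) − (-146.200, 0.000) = (146.200, 508.400) km/h.
Magnitude = |(146.200, 508.400)| = 529.004 km/h.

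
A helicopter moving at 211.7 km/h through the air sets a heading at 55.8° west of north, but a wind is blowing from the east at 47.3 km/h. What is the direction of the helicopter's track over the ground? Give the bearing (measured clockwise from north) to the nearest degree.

Taking east as x and north as y: velocity relative to the air = (-175.093, 118.993) km/h; the air relative to ground = (-47.300, 0.000) km/h.
Velocity relative to ground = (-175.093, 118.993) + (-47.300, 0.000) = (-222.393, 118.993) km/h.
Bearing = atan2(-222.39, 118.99) = 298.15° clockwise from north.

298°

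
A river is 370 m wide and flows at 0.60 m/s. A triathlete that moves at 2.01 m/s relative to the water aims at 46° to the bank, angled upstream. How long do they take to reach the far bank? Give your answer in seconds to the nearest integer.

The component of the triathlete's velocity perpendicular to the bank is 2.01 × sin 46° = 1.446 m/s.
The flow acts along the bank and has no component across it.
Time = 370 / 1.446 = 255.901 s.

256 s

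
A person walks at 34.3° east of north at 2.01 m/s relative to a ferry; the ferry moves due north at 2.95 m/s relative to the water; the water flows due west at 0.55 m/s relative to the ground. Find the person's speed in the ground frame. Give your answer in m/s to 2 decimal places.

4.65 m/s

In east/north components (m/s): person relative to ferry = (1.133, 1.660); ferry relative to water = (0.000, 2.950); water relative to ground = (-0.550, 0.000).
Sum = (0.583, 4.610) m/s.
Speed = |(0.583, 4.610)| = 4.647 m/s.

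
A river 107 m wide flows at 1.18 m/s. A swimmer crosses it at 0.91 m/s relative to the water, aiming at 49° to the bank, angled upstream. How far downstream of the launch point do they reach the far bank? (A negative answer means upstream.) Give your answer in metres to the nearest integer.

Perpendicular speed = 0.687 m/s; crossing time = 107 / 0.687 = 155.798 s.
Net downstream speed = 0.583 m/s.
Drift = 0.583 × 155.798 = 90.828 m (downstream).

91 m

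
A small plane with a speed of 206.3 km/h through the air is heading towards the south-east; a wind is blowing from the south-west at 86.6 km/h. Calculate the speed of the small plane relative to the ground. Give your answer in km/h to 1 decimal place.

223.7 km/h

Taking east as x and north as y: velocity relative to the air = (145.876, -145.876) km/h; the air relative to ground = (61.235, 61.235) km/h.
Velocity relative to ground = (145.876, -145.876) + (61.235, 61.235) = (207.112, -84.641) km/h.
Speed = |(207.112, -84.641)| = 223.739 km/h.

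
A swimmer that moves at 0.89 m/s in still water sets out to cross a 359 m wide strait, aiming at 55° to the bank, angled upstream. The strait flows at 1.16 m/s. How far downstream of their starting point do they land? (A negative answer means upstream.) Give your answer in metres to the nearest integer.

Perpendicular speed = 0.729 m/s; crossing time = 359 / 0.729 = 492.425 s.
Net downstream speed = 0.650 m/s.
Drift = 0.650 × 492.425 = 319.838 m (downstream).

320 m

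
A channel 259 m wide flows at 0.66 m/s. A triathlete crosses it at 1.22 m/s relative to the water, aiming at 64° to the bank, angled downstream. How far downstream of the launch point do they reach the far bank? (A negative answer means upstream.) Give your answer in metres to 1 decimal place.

282.2 m

Perpendicular speed = 1.097 m/s; crossing time = 259 / 1.097 = 236.200 s.
Net downstream speed = 1.195 m/s.
Drift = 1.195 × 236.200 = 282.215 m (downstream).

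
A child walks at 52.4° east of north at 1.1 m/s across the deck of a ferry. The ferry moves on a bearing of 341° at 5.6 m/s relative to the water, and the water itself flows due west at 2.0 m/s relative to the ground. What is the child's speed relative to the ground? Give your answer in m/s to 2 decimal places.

6.66 m/s

In east/north components (m/s): child relative to ferry = (0.872, 0.671); ferry relative to water = (-1.823, 5.295); water relative to ground = (-2.000, 0.000).
Sum = (-2.952, 5.966) m/s.
Speed = |(-2.952, 5.966)| = 6.656 m/s.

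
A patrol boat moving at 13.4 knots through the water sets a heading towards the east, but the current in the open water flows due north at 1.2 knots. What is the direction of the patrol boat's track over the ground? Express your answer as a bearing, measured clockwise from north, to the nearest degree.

085°

Taking east as x and north as y: velocity relative to the water = (13.400, 0.000) knots; the water relative to ground = (0.000, 1.200) knots.
Velocity relative to ground = (13.400, 0.000) + (0.000, 1.200) = (13.400, 1.200) knots.
Bearing = atan2(13.40, 1.20) = 84.88° clockwise from north.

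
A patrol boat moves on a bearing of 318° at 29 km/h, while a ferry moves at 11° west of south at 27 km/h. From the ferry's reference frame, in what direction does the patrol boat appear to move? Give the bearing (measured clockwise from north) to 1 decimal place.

343.5°

Taking east as x and north as y: patrol boat velocity = (-19.405, 21.551) km/h; ferry velocity = (-5.152, -26.504) km/h.
Velocity of patrol boat relative to ferry = (-19.405, 21.551) − (-5.152, -26.504) = (-14.253, 48.055) km/h.
Bearing = atan2(-14.25, 48.06) = 343.48° clockwise from north.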